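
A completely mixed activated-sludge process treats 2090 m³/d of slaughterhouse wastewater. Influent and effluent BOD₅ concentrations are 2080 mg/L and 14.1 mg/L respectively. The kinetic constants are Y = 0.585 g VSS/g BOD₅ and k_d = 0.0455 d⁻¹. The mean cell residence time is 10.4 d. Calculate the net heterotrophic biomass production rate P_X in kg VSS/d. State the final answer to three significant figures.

P_X ≈ 1710 kg VSS/d

Y_obs = Y / (1 + k_d θ_c) = 0.585 / (1 + 0.0455 × 10.4) = 0.585 / 1.473 = 0.3971.
ΔS = 2080 − 14.1 = 2066 mg/L, so the substrate removal rate is 2090 × 2066/1000 = 4318 kg BOD₅/d.
Net biomass production P_X = Y_obs × Q·(S₀ − S) = 0.3971 × 4318 = 1715 kg VSS/d.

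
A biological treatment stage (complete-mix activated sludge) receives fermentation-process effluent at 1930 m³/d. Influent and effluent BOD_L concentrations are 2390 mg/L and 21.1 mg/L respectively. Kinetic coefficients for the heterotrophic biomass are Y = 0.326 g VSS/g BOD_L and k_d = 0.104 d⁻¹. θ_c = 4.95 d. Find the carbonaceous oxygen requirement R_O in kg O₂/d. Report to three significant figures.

Y_obs = Y / (1 + k_d θ_c) = 0.326 / (1 + 0.104 × 4.95) = 0.326 / 1.515 = 0.2152.
ΔS = 2390 − 21.1 = 2369 mg/L, so the substrate removal rate is 1930 × 2369/1000 = 4572 kg BOD_L/d.
P_X = Y_obs·Q·(S₀ − S) = 0.2152 × 4572 = 983.9 kg VSS/d.
R_O = Q·ΔS − 1.42 P_X = 4572 − 1397 = 3175 kg O₂/d.

R_O ≈ 3170 kg O₂/d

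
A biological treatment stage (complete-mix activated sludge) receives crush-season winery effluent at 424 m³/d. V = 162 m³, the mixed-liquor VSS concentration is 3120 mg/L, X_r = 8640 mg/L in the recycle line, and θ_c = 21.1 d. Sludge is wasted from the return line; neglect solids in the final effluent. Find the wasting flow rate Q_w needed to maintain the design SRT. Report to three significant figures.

Q_w ≈ 2.77 m³/d

Wasting from the return line (neglecting effluent solids): Q_w = V·X / (θ_c·X_r) = 162.0 × 3120 / (21.1 × 8640) = 2.773 m³/d.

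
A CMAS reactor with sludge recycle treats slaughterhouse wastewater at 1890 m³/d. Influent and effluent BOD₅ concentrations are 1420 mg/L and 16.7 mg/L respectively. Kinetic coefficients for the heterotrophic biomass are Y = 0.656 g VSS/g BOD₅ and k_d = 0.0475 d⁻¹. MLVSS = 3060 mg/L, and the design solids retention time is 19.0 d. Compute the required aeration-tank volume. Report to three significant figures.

Rearranging the biomass balance for a CMAS with decay, V = Y·Q·ΔS·θ_c / [X·(1+k_d θ_c)] = 0.656 × 1890 × (1420 − 16.7) × 19.0 / [3060 × (1 + 0.0475 × 19.0)] = 3.31×10^7 / 5822 = 5678 m³.

V ≈ 5680 m³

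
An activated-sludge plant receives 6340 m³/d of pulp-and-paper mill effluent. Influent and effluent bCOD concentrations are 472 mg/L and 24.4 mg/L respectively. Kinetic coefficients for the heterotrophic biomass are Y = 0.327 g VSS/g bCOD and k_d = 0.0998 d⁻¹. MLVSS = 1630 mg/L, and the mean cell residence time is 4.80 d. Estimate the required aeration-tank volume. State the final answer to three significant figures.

From the SRT design equation V = Y Q (S₀−S) θ_c / [X (1 + k_d θ_c)] = 0.327 × 6340 × (472 − 24.4) × 4.80 / [1630 × (1 + 0.0998 × 4.80)] = 4.45×10^6 / 2411 = 1848 m³.

V ≈ 1850 m³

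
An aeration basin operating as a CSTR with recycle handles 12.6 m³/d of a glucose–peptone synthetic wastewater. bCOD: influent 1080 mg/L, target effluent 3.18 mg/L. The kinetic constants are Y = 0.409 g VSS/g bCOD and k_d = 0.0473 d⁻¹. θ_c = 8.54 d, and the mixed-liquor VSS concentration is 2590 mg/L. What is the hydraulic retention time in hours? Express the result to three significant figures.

τ ≈ 24.8 h

Steady-state biomass mass balance: V·X·(1 + k_d·θ_c) = Y·Q·(S₀ − S)·θ_c, so V = 0.409 × 12.6 × (1080 − 3.18) × 8.54 / [2590 × (1 + 0.0473 × 8.54)] = 4.74×10^4 / 3636 = 13.03 m³.
HRT = V/Q = 13.03 m³ / 12.6 m³·d⁻¹ = 1.034 d × 24 = 24.82 h.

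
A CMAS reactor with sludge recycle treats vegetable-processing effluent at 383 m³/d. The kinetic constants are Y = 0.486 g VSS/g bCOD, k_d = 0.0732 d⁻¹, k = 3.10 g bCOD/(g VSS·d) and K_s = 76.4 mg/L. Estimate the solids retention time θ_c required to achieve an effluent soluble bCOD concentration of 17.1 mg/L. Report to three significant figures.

θ_c ≈ 4.94 d

Specific growth rate at S = 17.1 mg/L: μ = YkS/(K_s+S) = 0.486·3.10·17.1/(76.4+17.1) = 0.2755 d⁻¹.
1/θ_c = 0.2755 − 0.0732 = 0.2023 d⁻¹, so θ_c = 4.942 d.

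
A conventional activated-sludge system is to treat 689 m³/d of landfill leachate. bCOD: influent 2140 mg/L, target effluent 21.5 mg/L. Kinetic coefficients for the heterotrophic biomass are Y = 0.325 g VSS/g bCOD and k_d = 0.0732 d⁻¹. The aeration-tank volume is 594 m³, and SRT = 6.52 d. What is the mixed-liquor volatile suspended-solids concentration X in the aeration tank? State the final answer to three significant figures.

X ≈ 3520 mg/L

From V·X·(1 + k_d·θ_c) = Y·Q·(S₀ − S)·θ_c: X = 0.325 × 689 × (2140 − 21.5) × 6.52 / [594 × (1 + 0.0732 × 6.52)] = 3525 mg/L.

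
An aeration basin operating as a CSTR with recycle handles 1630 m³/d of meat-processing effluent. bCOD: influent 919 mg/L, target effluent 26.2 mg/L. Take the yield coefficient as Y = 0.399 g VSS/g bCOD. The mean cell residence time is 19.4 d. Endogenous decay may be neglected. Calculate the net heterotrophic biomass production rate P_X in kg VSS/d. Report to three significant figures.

No decay correction is needed, so Y_obs = Y = 0.399.
Mass of bCOD removed per day: Q(S₀ − S) = 1630 × 892.8 g/m³ = 1455 kg/d.
P_X = Y_obs · Q(S₀ − S) = 0.3990 × 1455 = 580.7 kg VSS/d.

P_X ≈ 581 kg VSS/d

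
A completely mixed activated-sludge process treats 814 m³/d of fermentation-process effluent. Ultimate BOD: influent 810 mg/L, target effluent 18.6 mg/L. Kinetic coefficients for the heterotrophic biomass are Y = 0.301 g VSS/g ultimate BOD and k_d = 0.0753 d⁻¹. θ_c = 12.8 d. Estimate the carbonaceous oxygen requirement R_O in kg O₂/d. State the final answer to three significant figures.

Correct the yield for decay: Y_obs = Y/(1 + k_d θ_c) = 0.301 / (1 + 0.0753 × 12.8) = 0.301 / 1.964 = 0.1533.
Mass of ultimate BOD removed per day: Q(S₀ − S) = 814 × 791.4 g/m³ = 644.2 kg/d.
Net sludge production P_X = 0.1533 × 644.2 = 98.74 kg VSS/d.
R_O = Q·ΔS − 1.42 P_X = 644.2 − 140.2 = 504.0 kg O₂/d.

R_O ≈ 504 kg O₂/d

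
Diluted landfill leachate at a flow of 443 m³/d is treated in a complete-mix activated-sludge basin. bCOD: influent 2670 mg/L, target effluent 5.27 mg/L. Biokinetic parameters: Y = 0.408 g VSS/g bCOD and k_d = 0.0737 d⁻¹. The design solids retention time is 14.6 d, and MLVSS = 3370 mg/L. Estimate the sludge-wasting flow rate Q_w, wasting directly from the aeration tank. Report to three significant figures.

Q_w ≈ 68.8 m³/d

Steady-state biomass mass balance: V·X·(1 + k_d·θ_c) = Y·Q·(S₀ − S)·θ_c, so V = 0.408 × 443 × (2670 − 5.27) × 14.6 / [3370 × (1 + 0.0737 × 14.6)] = 7.03×10^6 / 6996 = 1005 m³.
Wasting from the aeration tank: Q_w = V / θ_c = 1005 / 14.6 = 68.84 m³/d.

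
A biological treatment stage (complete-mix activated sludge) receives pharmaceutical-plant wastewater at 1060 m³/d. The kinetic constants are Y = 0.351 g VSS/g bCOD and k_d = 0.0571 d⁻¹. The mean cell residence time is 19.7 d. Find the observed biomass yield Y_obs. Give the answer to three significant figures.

Y_obs = Y / (1 + k_d θ_c) = 0.351 / (1 + 0.0571 × 19.7) = 0.351 / 2.125 = 0.1652.

Y_obs ≈ 0.165 g VSS/g bCOD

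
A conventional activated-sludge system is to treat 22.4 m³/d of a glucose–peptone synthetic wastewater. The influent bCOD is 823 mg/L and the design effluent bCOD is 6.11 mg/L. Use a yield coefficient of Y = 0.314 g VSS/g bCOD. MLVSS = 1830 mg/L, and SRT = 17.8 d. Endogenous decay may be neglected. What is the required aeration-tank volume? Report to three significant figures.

V ≈ 55.9 m³

Biomass mass balance (decay neglected): V·X = Y·Q·(S₀ − S)·θ_c, so V = 0.314 × 22.4 × (823 − 6.11) × 17.8 / 1830 = 55.89 m³.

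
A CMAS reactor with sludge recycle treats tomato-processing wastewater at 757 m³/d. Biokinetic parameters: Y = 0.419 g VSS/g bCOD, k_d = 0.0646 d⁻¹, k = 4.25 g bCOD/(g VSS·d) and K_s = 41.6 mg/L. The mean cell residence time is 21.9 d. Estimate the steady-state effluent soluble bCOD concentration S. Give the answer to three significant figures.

S ≈ 2.75 mg/L

Effluent substrate depends only on kinetics and SRT: S = K_s(1 + k_d θ_c) / [θ_c(Yk − k_d) − 1] = 41.6 × (1 + 0.0646 × 21.9) / [21.9 × (0.419 × 4.25 − 0.0646) − 1] = 100.5 / 36.58 = 2.746 mg/L.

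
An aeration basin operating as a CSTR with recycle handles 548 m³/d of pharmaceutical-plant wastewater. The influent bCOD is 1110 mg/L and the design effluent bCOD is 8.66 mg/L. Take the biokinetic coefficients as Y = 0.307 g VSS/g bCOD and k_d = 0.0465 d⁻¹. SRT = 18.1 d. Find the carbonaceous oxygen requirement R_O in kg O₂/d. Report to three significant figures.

R_O ≈ 461 kg O₂/d

Y_obs = Y / (1 + k_d θ_c) = 0.307 / (1 + 0.0465 × 18.1) = 0.307 / 1.842 = 0.1667.
Q·(S₀ − S) = 548 × (1110 − 8.66) × 10⁻³ = 603.5 kg/d removed.
Biomass synthesised: P_X = Y_obs × 603.5 = 100.6 kg VSS/d.
R_O = Q·(S₀ − S) − 1.42·P_X = 603.5 − 1.42 × 100.6 = 460.7 kg O₂/d.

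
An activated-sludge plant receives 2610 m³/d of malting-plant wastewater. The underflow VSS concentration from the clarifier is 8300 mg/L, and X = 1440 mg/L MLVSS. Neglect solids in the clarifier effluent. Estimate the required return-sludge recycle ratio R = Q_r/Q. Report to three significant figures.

R ≈ 0.210

R = Q_r/Q = X/(X_r − X) = 1440 / (8300 − 1440) = 0.2099.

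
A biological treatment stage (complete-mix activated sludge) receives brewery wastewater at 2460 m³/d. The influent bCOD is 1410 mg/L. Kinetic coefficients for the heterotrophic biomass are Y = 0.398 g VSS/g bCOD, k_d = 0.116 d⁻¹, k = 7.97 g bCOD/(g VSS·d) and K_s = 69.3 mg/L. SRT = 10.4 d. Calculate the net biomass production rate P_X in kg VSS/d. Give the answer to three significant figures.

P_X ≈ 623 kg VSS/d

From the Monod/SRT balance for a CMAS, S = K_s·(1+k_d θ_c)/[θ_c·(Y k − k_d) − 1] = 69.3 × (1 + 0.116 × 10.4) / [10.4 × (0.398 × 7.97 − 0.116) − 1] = 152.9 / 30.78 = 4.967 mg/L.
The observed yield is Y_obs = Y/(1 + k_d·θ_c) = 0.398 / (1 + 0.116 × 10.4) = 0.398 / 2.206 = 0.1804 g VSS per g bCOD removed.
ΔS = 1410 − 4.97 = 1405 mg/L, so the substrate removal rate is 2460 × 1405/1000 = 3456 kg bCOD/d.
P_X = Y_obs · Q(S₀ − S) = 0.1804 × 3456 = 623.5 kg VSS/d.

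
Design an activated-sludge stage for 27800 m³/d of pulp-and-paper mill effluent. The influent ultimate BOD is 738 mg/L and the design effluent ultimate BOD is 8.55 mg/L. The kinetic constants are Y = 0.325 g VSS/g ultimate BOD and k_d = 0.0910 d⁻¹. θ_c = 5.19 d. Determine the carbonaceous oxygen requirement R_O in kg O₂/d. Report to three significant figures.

Observed yield with endogenous decay: Y_obs = Y / (1 + k_d·θ_c) = 0.325 / (1 + 0.0910 × 5.19) = 0.325 / 1.472 = 0.2207 g VSS/g ultimate BOD.
Mass of ultimate BOD removed per day: Q(S₀ − S) = 27800 × 729.5 g/m³ = 20279 kg/d.
Net sludge production P_X = 0.2207 × 20279 = 4476 kg VSS/d.
Carbonaceous O₂ demand = substrate oxidised − cell-mass equivalent = 20279 − 1.42 × 4476 = 13922 kg O₂/d.

R_O ≈ 13900 kg O₂/d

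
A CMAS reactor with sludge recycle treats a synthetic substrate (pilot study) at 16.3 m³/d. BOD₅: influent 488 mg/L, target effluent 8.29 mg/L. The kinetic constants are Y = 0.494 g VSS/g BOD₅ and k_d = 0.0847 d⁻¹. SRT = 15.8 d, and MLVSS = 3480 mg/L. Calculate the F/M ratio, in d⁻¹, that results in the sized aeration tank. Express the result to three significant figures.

Rearranging the biomass balance for a CMAS with decay, V = Y·Q·ΔS·θ_c / [X·(1+k_d θ_c)] = 0.494 × 16.3 × (488 − 8.29) × 15.8 / [3480 × (1 + 0.0847 × 15.8)] = 6.1×10^4 / 8137 = 7.500 m³.
Food-to-microorganism ratio F/M = Q S₀ / (V X) = 16.3 × 488 / (7.500 × 3480) = 0.3048 d⁻¹.

F/M ≈ 0.305 d⁻¹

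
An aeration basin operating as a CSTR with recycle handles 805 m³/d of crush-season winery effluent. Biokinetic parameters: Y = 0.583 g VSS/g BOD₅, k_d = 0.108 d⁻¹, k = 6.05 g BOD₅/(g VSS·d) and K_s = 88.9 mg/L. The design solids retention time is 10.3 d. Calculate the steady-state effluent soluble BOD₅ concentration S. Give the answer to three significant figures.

S ≈ 5.49 mg/L

From the Monod/SRT balance for a CMAS, S = K_s·(1+k_d θ_c)/[θ_c·(Y k − k_d) − 1] = 88.9 × (1 + 0.108 × 10.3) / [10.3 × (0.583 × 6.05 − 0.108) − 1] = 187.8 / 34.22 = 5.488 mg/L.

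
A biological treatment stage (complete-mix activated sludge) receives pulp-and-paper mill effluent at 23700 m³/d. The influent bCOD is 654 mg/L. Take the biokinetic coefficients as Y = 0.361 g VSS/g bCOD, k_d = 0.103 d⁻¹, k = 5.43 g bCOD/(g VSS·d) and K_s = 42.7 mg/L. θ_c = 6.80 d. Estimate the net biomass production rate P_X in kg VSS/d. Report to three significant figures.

P_X ≈ 3260 kg VSS/d

Effluent substrate depends only on kinetics and SRT: S = K_s(1 + k_d θ_c) / [θ_c(Yk − k_d) − 1] = 42.7 × (1 + 0.103 × 6.80) / [6.80 × (0.361 × 5.43 − 0.103) − 1] = 72.61 / 11.63 = 6.244 mg/L.
Correct the yield for decay: Y_obs = Y/(1 + k_d θ_c) = 0.361 / (1 + 0.103 × 6.80) = 0.361 / 1.700 = 0.2123.
Q·(S₀ − S) = 23700 × (654 − 6.24) × 10⁻³ = 15352 kg/d removed.
P_X = Y_obs · Q(S₀ − S) = 0.2123 × 15352 = 3259 kg VSS/d.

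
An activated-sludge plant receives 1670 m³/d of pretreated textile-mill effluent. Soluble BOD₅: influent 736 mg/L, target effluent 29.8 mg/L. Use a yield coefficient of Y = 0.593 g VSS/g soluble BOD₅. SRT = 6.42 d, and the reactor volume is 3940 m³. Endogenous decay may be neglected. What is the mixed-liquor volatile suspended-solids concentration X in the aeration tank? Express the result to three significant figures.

Without decay, X = Y Q (S₀−S) θ_c / V = 0.593 × 1670 × (736 − 29.8) × 6.42 / 3940 = 1140 mg/L.

X ≈ 1140 mg/L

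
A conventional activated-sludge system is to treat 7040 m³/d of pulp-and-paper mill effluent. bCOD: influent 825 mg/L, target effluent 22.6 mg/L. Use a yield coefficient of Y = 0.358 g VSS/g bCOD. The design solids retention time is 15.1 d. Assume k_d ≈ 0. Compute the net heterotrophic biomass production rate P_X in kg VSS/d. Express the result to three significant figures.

P_X ≈ 2020 kg VSS/d

No decay correction is needed, so Y_obs = Y = 0.358.
Q·(S₀ − S) = 7040 × (825 − 22.6) × 10⁻³ = 5649 kg/d removed.
Biomass produced: P_X = Y_obs·Q·ΔS = 0.3580 × 5649 ≈ 2022 kg VSS/d.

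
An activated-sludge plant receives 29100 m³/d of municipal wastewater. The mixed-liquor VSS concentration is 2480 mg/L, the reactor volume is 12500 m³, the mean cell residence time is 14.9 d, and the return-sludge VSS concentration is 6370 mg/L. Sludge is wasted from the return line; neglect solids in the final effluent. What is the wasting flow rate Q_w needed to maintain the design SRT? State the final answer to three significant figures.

Q_w ≈ 327 m³/d

θ_c = V·X/(Q_w·X_r) when wasting from the recycle, so Q_w = V·X/(θ_c·X_r) = 12500 × 2480 / (14.9 × 6370) = 326.6 m³/d.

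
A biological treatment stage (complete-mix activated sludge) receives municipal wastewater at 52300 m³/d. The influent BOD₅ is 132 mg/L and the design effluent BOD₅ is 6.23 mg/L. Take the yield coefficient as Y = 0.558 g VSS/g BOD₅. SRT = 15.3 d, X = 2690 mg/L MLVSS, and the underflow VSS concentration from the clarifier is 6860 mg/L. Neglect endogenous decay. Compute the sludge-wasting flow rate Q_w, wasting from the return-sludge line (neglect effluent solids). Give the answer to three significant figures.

Q_w ≈ 535 m³/d

Biomass mass balance (decay neglected): V·X = Y·Q·(S₀ − S)·θ_c, so V = 0.558 × 52300 × (132 − 6.23) × 15.3 / 2690 = 20876 m³.
Q_w = (V·X)/(θ_c X_r) = 20876 × 2690 / (15.3 × 6860) = 535.0 m³/d.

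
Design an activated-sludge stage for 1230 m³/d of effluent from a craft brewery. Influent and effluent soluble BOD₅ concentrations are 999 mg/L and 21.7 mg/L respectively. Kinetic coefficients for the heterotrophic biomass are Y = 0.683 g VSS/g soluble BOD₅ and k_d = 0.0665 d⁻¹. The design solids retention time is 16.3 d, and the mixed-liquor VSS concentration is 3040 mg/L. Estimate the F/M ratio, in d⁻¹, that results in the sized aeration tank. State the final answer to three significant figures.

F/M ≈ 0.191 d⁻¹

Rearranging the biomass balance for a CMAS with decay, V = Y·Q·ΔS·θ_c / [X·(1+k_d θ_c)] = 0.683 × 1230 × (999 − 21.7) × 16.3 / [3040 × (1 + 0.0665 × 16.3)] = 1.34×10^7 / 6335 = 2112 m³.
Food-to-microorganism ratio F/M = Q S₀ / (V X) = 1230 × 999 / (2112 × 3040) = 0.1913 d⁻¹.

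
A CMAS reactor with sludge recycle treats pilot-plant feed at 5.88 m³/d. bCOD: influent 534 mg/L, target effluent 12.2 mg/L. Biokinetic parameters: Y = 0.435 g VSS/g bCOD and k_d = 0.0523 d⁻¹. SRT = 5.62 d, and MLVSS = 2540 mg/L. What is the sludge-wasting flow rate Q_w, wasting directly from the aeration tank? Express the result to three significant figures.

Q_w ≈ 0.406 m³/d

From the SRT design equation V = Y Q (S₀−S) θ_c / [X (1 + k_d θ_c)] = 0.435 × 5.88 × (534 − 12.2) × 5.62 / [2540 × (1 + 0.0523 × 5.62)] = 7.5×10^3 / 3287 = 2.282 m³.
Wasting from the aeration tank: Q_w = V / θ_c = 2.282 / 5.62 = 0.4061 m³/d.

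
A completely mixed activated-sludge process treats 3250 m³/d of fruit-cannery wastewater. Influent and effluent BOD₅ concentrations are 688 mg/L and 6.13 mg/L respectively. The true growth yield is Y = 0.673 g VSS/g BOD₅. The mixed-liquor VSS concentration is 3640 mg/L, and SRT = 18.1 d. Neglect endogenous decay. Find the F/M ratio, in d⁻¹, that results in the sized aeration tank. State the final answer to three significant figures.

V·X = Y·Q·ΔS·θ_c gives V = 0.673 × 3250 × (688 − 6.13) × 18.1 / 3640 = 7416 m³.
F/M = Q·S₀ / (V·X) = 3250 × 688 / (7416 × 3640) = 0.08283 g BOD₅·(g VSS·d)⁻¹.

F/M ≈ 0.0828 d⁻¹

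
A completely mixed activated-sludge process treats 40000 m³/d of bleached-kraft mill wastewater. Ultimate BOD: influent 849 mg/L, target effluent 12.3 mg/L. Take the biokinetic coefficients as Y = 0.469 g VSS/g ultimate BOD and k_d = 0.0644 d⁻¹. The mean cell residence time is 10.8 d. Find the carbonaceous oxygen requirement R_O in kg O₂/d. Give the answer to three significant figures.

R_O ≈ 20300 kg O₂/d

The observed yield is Y_obs = Y/(1 + k_d·θ_c) = 0.469 / (1 + 0.0644 × 10.8) = 0.469 / 1.696 = 0.2766 g VSS per g ultimate BOD removed.
Mass of ultimate BOD removed per day: Q(S₀ − S) = 40000 × 836.7 g/m³ = 33468 kg/d.
Biomass synthesised: P_X = Y_obs × 33468 = 9258 kg VSS/d.
Carbonaceous O₂ demand = substrate oxidised − cell-mass equivalent = 33468 − 1.42 × 9258 = 20322 kg O₂/d.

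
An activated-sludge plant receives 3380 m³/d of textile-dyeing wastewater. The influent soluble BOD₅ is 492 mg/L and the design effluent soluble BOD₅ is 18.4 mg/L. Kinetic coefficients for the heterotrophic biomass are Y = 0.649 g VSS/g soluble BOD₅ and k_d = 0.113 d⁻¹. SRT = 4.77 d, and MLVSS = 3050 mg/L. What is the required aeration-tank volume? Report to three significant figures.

V ≈ 1060 m³

Rearranging the biomass balance for a CMAS with decay, V = Y·Q·ΔS·θ_c / [X·(1+k_d θ_c)] = 0.649 × 3380 × (492 − 18.4) × 4.77 / [3050 × (1 + 0.113 × 4.77)] = 4.96×10^6 / 4694 = 1056 m³.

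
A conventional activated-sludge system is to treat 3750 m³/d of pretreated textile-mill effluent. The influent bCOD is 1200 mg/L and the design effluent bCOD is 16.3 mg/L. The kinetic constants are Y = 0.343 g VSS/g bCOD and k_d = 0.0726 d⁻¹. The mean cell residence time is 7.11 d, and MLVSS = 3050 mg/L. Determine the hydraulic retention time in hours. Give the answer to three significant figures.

From the SRT design equation V = Y Q (S₀−S) θ_c / [X (1 + k_d θ_c)] = 0.343 × 3750 × (1200 − 16.3) × 7.11 / [3050 × (1 + 0.0726 × 7.11)] = 1.08×10^7 / 4624 = 2341 m³.
HRT = V/Q = 2341 m³ / 3750 m³·d⁻¹ = 0.6242 d × 24 = 14.98 h.

τ ≈ 15.0 h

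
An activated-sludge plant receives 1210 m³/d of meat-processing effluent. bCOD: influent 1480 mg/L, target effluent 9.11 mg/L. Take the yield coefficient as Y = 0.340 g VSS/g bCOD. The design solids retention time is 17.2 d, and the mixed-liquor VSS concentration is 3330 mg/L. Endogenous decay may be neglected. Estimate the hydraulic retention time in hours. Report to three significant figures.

τ ≈ 62.0 h

V·X = Y·Q·ΔS·θ_c gives V = 0.340 × 1210 × (1480 − 9.11) × 17.2 / 3330 = 3126 m³.
HRT = V/Q = 3126 m³ / 1210 m³·d⁻¹ = 2.583 d × 24 = 61.99 h.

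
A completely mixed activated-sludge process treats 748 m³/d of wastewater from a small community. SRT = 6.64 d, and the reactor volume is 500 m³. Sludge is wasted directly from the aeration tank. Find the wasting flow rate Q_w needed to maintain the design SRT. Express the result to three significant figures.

Q_w ≈ 75.3 m³/d

With mixed-liquor wasting, θ_c = V/Q_w, so Q_w = V/θ_c = 500.0/6.64 = 75.30 m³/d.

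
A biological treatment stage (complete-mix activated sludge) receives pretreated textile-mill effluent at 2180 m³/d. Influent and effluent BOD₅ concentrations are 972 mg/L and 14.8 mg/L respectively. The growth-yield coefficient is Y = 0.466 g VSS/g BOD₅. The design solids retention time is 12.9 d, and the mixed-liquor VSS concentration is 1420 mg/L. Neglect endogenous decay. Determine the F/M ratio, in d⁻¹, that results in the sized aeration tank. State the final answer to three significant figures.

F/M ≈ 0.169 d⁻¹

With k_d = 0 the design equation reduces to V = Y Q (S₀−S) θ_c / X = 0.466 × 2180 × (972 − 14.8) × 12.9 / 1420 = 8834 m³.
F/M = applied load / biomass = Q·S₀/(V·X) = 2180 × 972 / (8834 × 1420) = 0.1689 d⁻¹.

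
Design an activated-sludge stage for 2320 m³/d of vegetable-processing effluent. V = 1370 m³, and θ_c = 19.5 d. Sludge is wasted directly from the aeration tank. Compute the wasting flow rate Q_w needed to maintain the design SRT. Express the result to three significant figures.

Wasting from the aeration tank: Q_w = V / θ_c = 1370 / 19.5 = 70.26 m³/d.

Q_w ≈ 70.3 m³/d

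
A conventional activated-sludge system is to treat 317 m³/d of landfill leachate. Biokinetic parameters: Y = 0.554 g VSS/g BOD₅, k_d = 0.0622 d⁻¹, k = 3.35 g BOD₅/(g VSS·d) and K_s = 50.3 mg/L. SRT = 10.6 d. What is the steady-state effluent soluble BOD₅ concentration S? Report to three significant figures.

S ≈ 4.63 mg/L

Effluent substrate depends only on kinetics and SRT: S = K_s(1 + k_d θ_c) / [θ_c(Yk − k_d) − 1] = 50.3 × (1 + 0.0622 × 10.6) / [10.6 × (0.554 × 3.35 − 0.0622) − 1] = 83.46 / 18.01 = 4.633 mg/L.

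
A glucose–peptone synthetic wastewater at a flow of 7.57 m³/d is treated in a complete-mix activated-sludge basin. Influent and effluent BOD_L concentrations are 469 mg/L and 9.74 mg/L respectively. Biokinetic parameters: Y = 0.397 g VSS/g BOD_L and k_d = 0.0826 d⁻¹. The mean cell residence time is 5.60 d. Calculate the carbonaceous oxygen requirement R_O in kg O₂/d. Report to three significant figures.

The observed yield is Y_obs = Y/(1 + k_d·θ_c) = 0.397 / (1 + 0.0826 × 5.60) = 0.397 / 1.463 = 0.2714 g VSS per g BOD_L removed.
Q·(S₀ − S) = 7.57 × (469 − 9.74) × 10⁻³ = 3.477 kg/d removed.
Net sludge production P_X = 0.2714 × 3.477 = 0.9437 kg VSS/d.
R_O = Q·(S₀ − S) − 1.42·P_X = 3.477 − 1.42 × 0.9437 = 2.137 kg O₂/d.

R_O ≈ 2.14 kg O₂/d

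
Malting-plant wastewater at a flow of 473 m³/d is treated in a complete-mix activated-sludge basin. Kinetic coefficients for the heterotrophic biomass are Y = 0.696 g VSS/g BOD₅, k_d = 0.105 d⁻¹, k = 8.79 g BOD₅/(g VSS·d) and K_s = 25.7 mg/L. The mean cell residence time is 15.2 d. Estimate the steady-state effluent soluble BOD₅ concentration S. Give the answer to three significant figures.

S ≈ 0.738 mg/L

From the Monod/SRT balance for a CMAS, S = K_s·(1+k_d θ_c)/[θ_c·(Y k − k_d) − 1] = 25.7 × (1 + 0.105 × 15.2) / [15.2 × (0.696 × 8.79 − 0.105) − 1] = 66.72 / 90.40 = 0.7381 mg/L.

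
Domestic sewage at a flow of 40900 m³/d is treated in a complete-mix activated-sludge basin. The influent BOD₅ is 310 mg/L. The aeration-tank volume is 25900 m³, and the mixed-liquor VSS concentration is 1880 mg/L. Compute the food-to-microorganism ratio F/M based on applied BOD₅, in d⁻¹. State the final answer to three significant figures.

F/M = applied load / biomass = Q·S₀/(V·X) = 40900 × 310 / (25900 × 1880) = 0.2604 d⁻¹.

F/M ≈ 0.260 d⁻¹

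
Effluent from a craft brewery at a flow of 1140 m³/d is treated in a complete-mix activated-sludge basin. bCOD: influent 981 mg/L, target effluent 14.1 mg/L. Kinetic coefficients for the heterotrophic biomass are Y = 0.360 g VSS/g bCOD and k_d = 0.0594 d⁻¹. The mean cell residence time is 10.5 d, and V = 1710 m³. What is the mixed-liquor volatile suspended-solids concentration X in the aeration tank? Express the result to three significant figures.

X ≈ 1500 mg/L

Solving the biomass balance for X: X = Y Q (S₀−S) θ_c / [V (1+k_d θ_c)] = 0.360 × 1140 × (981 − 14.1) × 10.5 / [1710 × (1 + 0.0594 × 10.5)] = 1501 mg/L.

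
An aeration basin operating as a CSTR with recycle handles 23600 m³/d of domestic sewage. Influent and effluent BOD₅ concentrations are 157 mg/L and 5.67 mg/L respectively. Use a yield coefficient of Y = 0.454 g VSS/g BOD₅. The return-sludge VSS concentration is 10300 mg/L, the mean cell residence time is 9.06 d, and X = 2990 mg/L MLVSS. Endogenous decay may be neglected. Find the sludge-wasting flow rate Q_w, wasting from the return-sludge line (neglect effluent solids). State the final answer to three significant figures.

V·X = Y·Q·ΔS·θ_c gives V = 0.454 × 23600 × (157 − 5.67) × 9.06 / 2990 = 4913 m³.
θ_c = V·X/(Q_w·X_r) when wasting from the recycle, so Q_w = V·X/(θ_c·X_r) = 4913 × 2990 / (9.06 × 10300) = 157.4 m³/d.

Q_w ≈ 157 m³/d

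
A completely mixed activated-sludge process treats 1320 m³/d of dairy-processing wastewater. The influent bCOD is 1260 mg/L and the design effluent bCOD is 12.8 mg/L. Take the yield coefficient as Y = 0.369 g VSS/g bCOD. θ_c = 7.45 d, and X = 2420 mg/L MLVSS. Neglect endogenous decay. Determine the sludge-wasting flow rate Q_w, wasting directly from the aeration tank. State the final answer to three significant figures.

With k_d = 0 the design equation reduces to V = Y Q (S₀−S) θ_c / X = 0.369 × 1320 × (1260 − 12.8) × 7.45 / 2420 = 1870 m³.
Wasting from the aeration tank: Q_w = V / θ_c = 1870 / 7.45 = 251.0 m³/d.

Q_w ≈ 251 m³/d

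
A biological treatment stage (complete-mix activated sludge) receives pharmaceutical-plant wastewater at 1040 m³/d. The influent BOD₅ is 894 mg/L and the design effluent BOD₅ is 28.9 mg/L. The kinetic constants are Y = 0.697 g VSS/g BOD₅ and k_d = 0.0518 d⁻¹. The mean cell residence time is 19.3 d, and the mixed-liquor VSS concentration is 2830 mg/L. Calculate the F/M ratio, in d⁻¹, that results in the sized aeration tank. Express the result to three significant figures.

F/M ≈ 0.154 d⁻¹

Rearranging the biomass balance for a CMAS with decay, V = Y·Q·ΔS·θ_c / [X·(1+k_d θ_c)] = 0.697 × 1040 × (894 − 28.9) × 19.3 / [2830 × (1 + 0.0518 × 19.3)] = 1.21×10^7 / 5659 = 2139 m³.
F/M = applied load / biomass = Q·S₀/(V·X) = 1040 × 894 / (2139 × 2830) = 0.1536 d⁻¹.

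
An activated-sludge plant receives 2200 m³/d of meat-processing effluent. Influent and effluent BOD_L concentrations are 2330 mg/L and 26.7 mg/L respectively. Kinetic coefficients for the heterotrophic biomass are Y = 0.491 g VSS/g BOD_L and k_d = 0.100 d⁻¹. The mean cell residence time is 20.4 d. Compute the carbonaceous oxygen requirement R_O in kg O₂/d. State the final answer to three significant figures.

R_O ≈ 3910 kg O₂/d

Correct the yield for decay: Y_obs = Y/(1 + k_d θ_c) = 0.491 / (1 + 0.100 × 20.4) = 0.491 / 3.040 = 0.1615.
Q·(S₀ − S) = 2200 × (2330 − 26.7) × 10⁻³ = 5067 kg/d removed.
Biomass synthesised: P_X = Y_obs × 5067 = 818.4 kg VSS/d.
R_O = Q·ΔS − 1.42 P_X = 5067 − 1162 = 3905 kg O₂/d.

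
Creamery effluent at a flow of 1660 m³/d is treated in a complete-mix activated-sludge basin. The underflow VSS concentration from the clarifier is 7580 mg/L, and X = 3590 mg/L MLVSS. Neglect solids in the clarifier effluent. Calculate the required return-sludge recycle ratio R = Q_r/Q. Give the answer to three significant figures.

Mass balance around the secondary clarifier (neglecting effluent solids): R = X / (X_r − X) = 3590 / (7580 − 3590) = 0.8997.

R ≈ 0.900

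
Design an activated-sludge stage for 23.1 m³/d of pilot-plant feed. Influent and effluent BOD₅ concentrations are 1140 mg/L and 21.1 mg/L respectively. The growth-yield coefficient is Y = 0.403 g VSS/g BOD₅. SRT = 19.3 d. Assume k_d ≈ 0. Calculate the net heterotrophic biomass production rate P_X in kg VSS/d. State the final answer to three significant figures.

No decay correction is needed, so Y_obs = Y = 0.403.
Mass of BOD₅ removed per day: Q(S₀ − S) = 23.1 × 1119 g/m³ = 25.85 kg/d.
So the net sludge growth is P_X = 0.4030 × 25.85 = 10.42 kg VSS/d.

P_X ≈ 10.4 kg VSS/d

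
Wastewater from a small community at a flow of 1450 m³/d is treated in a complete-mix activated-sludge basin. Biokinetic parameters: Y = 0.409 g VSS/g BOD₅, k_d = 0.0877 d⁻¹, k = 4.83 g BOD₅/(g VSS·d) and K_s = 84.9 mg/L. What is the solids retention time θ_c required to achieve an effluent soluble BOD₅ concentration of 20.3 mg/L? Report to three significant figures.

From 1/θ_c = Y·k·S/(K_s + S) − k_d: Y·k·S/(K_s+S) = 0.409 × 4.83 × 20.3 / (84.9 + 20.3) = 0.3812 d⁻¹.
Then 1/θ_c = μ − k_d = 0.3812 − 0.0877 = 0.2935 d⁻¹, giving θ_c = 3.407 d.

θ_c ≈ 3.41 d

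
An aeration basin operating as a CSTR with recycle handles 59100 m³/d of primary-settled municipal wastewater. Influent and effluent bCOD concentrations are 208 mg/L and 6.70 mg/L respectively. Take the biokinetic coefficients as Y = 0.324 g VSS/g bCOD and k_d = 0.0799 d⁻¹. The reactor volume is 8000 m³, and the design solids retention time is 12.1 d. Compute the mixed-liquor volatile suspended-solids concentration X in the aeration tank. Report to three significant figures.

Solving the biomass balance for X: X = Y Q (S₀−S) θ_c / [V (1+k_d θ_c)] = 0.324 × 59100 × (208 − 6.70) × 12.1 / [8000 × (1 + 0.0799 × 12.1)] = 2964 mg/L.

X ≈ 2960 mg/L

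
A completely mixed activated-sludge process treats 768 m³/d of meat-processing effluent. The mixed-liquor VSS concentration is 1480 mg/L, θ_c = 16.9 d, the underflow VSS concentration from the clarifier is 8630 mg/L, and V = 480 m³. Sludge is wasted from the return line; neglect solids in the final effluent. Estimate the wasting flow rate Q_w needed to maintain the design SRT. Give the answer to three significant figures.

θ_c = V·X/(Q_w·X_r) when wasting from the recycle, so Q_w = V·X/(θ_c·X_r) = 480.0 × 1480 / (16.9 × 8630) = 4.871 m³/d.

Q_w ≈ 4.87 m³/d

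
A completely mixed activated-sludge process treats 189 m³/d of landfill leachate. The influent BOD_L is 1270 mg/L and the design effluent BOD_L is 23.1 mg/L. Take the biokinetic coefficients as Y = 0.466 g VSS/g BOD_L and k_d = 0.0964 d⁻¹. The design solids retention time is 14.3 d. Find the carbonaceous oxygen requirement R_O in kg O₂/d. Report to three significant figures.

R_O ≈ 170 kg O₂/d

The observed yield is Y_obs = Y/(1 + k_d·θ_c) = 0.466 / (1 + 0.0964 × 14.3) = 0.466 / 2.379 = 0.1959 g VSS per g BOD_L removed.
ΔS = 1270 − 23.1 = 1247 mg/L, so the substrate removal rate is 189 × 1247/1000 = 235.7 kg BOD_L/d.
Net sludge production P_X = 0.1959 × 235.7 = 46.17 kg VSS/d.
R_O = Q·(S₀ − S) − 1.42·P_X = 235.7 − 1.42 × 46.17 = 170.1 kg O₂/d.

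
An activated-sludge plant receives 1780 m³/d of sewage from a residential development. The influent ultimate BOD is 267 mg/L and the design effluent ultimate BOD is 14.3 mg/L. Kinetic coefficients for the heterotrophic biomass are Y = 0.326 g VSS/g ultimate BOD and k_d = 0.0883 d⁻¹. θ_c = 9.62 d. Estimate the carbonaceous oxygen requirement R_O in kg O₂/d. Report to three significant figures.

R_O ≈ 337 kg O₂/d

The observed yield is Y_obs = Y/(1 + k_d·θ_c) = 0.326 / (1 + 0.0883 × 9.62) = 0.326 / 1.849 = 0.1763 g VSS per g ultimate BOD removed.
Substrate removed = Q·(S₀ − S) = 1780 m³/d × (267 − 14.3) g/m³ = 4.5×10^5 g/d = 449.8 kg/d.
Net sludge production P_X = 0.1763 × 449.8 = 79.29 kg VSS/d.
R_O = Q·ΔS − 1.42 P_X = 449.8 − 112.6 = 337.2 kg O₂/d.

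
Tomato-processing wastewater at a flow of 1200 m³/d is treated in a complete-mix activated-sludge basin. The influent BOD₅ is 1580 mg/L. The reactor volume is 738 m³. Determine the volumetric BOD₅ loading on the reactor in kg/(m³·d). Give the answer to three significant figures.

L_v ≈ 2.57 kg BOD₅/(m³·d)

Volumetric loading L_v = Q·S₀ / V = 1200 × 1580 g/m³ / 738.0 m³ = 2569 g/(m³·d) = 2.569 kg BOD₅/(m³·d).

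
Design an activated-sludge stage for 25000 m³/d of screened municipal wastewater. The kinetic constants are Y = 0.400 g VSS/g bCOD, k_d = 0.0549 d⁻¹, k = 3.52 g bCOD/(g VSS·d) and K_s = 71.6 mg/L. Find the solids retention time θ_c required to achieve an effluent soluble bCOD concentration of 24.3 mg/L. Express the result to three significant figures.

Specific growth rate at S = 24.3 mg/L: μ = YkS/(K_s+S) = 0.400·3.52·24.3/(71.6+24.3) = 0.3568 d⁻¹.
θ_c = 1/(μ − k_d) = 1/(0.3568 − 0.0549) = 1/0.3019 = 3.313 d.

θ_c ≈ 3.31 d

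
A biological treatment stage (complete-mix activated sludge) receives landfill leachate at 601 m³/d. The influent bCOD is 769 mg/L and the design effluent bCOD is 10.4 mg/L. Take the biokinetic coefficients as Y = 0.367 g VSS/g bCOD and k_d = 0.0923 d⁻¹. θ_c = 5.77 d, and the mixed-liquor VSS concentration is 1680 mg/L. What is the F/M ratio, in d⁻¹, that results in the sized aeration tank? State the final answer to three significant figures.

F/M ≈ 0.734 d⁻¹

Rearranging the biomass balance for a CMAS with decay, V = Y·Q·ΔS·θ_c / [X·(1+k_d θ_c)] = 0.367 × 601 × (769 − 10.4) × 5.77 / [1680 × (1 + 0.0923 × 5.77)] = 9.65×10^5 / 2575 = 375.0 m³.
F/M = Q·S₀ / (V·X) = 601 × 769 / (375.0 × 1680) = 0.7337 g bCOD·(g VSS·d)⁻¹.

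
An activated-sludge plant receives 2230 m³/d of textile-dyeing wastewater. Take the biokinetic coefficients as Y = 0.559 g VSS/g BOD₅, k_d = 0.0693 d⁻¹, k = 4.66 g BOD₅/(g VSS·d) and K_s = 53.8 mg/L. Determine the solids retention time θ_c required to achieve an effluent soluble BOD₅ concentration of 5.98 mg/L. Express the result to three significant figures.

From 1/θ_c = Y·k·S/(K_s + S) − k_d: Y·k·S/(K_s+S) = 0.559 × 4.66 × 5.98 / (53.8 + 5.98) = 0.2606 d⁻¹.
θ_c = 1/(μ − k_d) = 1/(0.2606 − 0.0693) = 1/0.1913 = 5.228 d.

θ_c ≈ 5.23 d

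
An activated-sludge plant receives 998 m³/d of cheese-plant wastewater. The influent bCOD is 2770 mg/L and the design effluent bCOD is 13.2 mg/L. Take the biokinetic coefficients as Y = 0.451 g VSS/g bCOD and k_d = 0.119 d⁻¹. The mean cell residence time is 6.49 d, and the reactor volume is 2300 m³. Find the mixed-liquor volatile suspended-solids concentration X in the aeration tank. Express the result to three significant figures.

X ≈ 1980 mg/L

X = Y·Q·ΔS·θ_c / [V·(1 + k_d θ_c)] = 0.451 × 998 × (2770 − 13.2) × 6.49 / [2300 × (1 + 0.119 × 6.49)] = 1976 mg/L.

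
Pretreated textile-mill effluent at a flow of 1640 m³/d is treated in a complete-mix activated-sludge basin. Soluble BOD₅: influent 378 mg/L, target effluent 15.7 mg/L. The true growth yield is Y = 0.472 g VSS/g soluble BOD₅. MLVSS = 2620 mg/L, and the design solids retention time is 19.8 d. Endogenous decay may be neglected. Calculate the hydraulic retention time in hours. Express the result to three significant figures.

V·X = Y·Q·ΔS·θ_c gives V = 0.472 × 1640 × (378 − 15.7) × 19.8 / 2620 = 2119 m³.
Hydraulic retention time τ = V/Q = 2119 / 1640 = 1.292 d = 31.02 h.

τ ≈ 31.0 h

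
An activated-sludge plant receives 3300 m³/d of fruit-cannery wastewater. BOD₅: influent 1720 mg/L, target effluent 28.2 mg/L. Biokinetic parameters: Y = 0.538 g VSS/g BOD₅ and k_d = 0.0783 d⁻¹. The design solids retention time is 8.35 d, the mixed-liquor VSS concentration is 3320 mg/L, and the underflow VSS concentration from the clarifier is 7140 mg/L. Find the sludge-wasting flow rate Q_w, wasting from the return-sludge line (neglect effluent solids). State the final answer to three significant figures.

Q_w ≈ 254 m³/d

Rearranging the biomass balance for a CMAS with decay, V = Y·Q·ΔS·θ_c / [X·(1+k_d θ_c)] = 0.538 × 3300 × (1720 − 28.2) × 8.35 / [3320 × (1 + 0.0783 × 8.35)] = 2.51×10^7 / 5491 = 4568 m³.
Q_w = (V·X)/(θ_c X_r) = 4568 × 3320 / (8.35 × 7140) = 254.4 m³/d.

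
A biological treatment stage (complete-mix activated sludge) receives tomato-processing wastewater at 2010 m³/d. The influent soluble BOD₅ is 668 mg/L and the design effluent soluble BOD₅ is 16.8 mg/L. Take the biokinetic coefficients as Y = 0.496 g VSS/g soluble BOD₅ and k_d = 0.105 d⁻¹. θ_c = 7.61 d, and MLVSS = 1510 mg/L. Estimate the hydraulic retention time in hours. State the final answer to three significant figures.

Steady-state biomass mass balance: V·X·(1 + k_d·θ_c) = Y·Q·(S₀ − S)·θ_c, so V = 0.496 × 2010 × (668 − 16.8) × 7.61 / [1510 × (1 + 0.105 × 7.61)] = 4.94×10^6 / 2717 = 1819 m³.
Hydraulic retention time τ = V/Q = 1819 / 2010 = 0.9048 d = 21.72 h.

τ ≈ 21.7 h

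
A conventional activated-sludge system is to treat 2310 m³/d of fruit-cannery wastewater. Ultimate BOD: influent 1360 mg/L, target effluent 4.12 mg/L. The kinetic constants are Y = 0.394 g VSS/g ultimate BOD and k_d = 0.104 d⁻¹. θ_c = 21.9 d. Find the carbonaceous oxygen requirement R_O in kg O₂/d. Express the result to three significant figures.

R_O ≈ 2600 kg O₂/d

The observed yield is Y_obs = Y/(1 + k_d·θ_c) = 0.394 / (1 + 0.104 × 21.9) = 0.394 / 3.278 = 0.1202 g VSS per g ultimate BOD removed.
ΔS = 1360 − 4.12 = 1356 mg/L, so the substrate removal rate is 2310 × 1356/1000 = 3132 kg ultimate BOD/d.
Biomass synthesised: P_X = Y_obs × 3132 = 376.5 kg VSS/d.
R_O = Q·(S₀ − S) − 1.42·P_X = 3132 − 1.42 × 376.5 = 2597 kg O₂/d.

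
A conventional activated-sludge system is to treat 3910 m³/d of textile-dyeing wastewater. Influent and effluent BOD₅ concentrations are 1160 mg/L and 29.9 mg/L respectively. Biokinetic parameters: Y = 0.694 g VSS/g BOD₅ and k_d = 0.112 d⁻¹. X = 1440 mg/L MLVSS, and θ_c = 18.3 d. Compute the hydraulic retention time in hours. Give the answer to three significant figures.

τ ≈ 78.4 h

Steady-state biomass mass balance: V·X·(1 + k_d·θ_c) = Y·Q·(S₀ − S)·θ_c, so V = 0.694 × 3910 × (1160 − 29.9) × 18.3 / [1440 × (1 + 0.112 × 18.3)] = 5.61×10^7 / 4391 = 12779 m³.
τ = V/Q = 12779/3910 = 3.268 d, or 78.44 h.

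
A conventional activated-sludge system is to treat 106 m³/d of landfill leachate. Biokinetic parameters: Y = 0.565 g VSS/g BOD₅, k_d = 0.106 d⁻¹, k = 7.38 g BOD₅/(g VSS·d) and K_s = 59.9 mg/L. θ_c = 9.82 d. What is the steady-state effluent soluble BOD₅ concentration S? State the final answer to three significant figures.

Effluent substrate depends only on kinetics and SRT: S = K_s(1 + k_d θ_c) / [θ_c(Yk − k_d) − 1] = 59.9 × (1 + 0.106 × 9.82) / [9.82 × (0.565 × 7.38 − 0.106) − 1] = 122.3 / 38.91 = 3.142 mg/L.

S ≈ 3.14 mg/L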